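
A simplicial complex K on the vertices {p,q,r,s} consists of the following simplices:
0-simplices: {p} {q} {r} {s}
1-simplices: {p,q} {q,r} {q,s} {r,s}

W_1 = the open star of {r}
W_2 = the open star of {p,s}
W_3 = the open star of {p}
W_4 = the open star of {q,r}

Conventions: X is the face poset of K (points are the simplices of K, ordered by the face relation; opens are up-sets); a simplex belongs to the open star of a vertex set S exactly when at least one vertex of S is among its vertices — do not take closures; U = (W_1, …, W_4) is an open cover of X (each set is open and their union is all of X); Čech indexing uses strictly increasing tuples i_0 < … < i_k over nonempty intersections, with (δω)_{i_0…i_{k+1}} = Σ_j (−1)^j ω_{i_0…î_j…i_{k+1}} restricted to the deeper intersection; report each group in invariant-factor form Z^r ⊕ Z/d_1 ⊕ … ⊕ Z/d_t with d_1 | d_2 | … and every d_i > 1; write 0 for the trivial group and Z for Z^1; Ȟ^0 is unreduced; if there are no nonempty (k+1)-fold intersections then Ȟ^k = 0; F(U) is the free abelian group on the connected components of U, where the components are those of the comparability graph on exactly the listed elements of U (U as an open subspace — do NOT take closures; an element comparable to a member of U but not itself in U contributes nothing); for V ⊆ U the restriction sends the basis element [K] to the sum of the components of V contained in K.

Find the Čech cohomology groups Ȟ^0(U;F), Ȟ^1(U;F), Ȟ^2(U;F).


nerve simplices:
  W1={{r},{q,r},{r,s}} W2={{p},{s},{p,q},{q,s},{r,s}} W3={{p},{p,q}} W4={{q},{r},{p,q},{q,r},{q,s},{r,s}}
  W12={{r,s}} W14={{r},{q,r},{r,s}} W23={{p},{p,q}} W24={{p,q},{q,s},{r,s}} W34={{p,q}}
  W124={{r,s}} W234={{p,q}}
components per intersection:
  W1: {{r},{q,r},{r,s}}
  W2: {{p},{p,q}} {{s},{q,s},{r,s}}
  W3: {{p},{p,q}}
  W4: {{q},{r},{p,q},{q,r},{q,s},{r,s}}
  W12: {{r,s}}
  W14: {{r},{q,r},{r,s}}
  W23: {{p},{p,q}}
  W24: {{p,q}} {{q,s}} {{r,s}}
  W34: {{p,q}}
  W124: {{r,s}}
  W234: {{p,q}}
C dims 5,7,2; δ0: rk 4, SNF 1^4; δ1: rk 2, SNF 1^2
degree 0: 5−4−0 = 1 → Ȟ^0 ≅ Z
degree 1: 7−2−4 = 1 → Ȟ^1 ≅ Z
degree 2: 2−0−2 = 0 → Ȟ^2 ≅ 0

Ȟ^0 = Z; Ȟ^1 = Z; Ȟ^2 = 0


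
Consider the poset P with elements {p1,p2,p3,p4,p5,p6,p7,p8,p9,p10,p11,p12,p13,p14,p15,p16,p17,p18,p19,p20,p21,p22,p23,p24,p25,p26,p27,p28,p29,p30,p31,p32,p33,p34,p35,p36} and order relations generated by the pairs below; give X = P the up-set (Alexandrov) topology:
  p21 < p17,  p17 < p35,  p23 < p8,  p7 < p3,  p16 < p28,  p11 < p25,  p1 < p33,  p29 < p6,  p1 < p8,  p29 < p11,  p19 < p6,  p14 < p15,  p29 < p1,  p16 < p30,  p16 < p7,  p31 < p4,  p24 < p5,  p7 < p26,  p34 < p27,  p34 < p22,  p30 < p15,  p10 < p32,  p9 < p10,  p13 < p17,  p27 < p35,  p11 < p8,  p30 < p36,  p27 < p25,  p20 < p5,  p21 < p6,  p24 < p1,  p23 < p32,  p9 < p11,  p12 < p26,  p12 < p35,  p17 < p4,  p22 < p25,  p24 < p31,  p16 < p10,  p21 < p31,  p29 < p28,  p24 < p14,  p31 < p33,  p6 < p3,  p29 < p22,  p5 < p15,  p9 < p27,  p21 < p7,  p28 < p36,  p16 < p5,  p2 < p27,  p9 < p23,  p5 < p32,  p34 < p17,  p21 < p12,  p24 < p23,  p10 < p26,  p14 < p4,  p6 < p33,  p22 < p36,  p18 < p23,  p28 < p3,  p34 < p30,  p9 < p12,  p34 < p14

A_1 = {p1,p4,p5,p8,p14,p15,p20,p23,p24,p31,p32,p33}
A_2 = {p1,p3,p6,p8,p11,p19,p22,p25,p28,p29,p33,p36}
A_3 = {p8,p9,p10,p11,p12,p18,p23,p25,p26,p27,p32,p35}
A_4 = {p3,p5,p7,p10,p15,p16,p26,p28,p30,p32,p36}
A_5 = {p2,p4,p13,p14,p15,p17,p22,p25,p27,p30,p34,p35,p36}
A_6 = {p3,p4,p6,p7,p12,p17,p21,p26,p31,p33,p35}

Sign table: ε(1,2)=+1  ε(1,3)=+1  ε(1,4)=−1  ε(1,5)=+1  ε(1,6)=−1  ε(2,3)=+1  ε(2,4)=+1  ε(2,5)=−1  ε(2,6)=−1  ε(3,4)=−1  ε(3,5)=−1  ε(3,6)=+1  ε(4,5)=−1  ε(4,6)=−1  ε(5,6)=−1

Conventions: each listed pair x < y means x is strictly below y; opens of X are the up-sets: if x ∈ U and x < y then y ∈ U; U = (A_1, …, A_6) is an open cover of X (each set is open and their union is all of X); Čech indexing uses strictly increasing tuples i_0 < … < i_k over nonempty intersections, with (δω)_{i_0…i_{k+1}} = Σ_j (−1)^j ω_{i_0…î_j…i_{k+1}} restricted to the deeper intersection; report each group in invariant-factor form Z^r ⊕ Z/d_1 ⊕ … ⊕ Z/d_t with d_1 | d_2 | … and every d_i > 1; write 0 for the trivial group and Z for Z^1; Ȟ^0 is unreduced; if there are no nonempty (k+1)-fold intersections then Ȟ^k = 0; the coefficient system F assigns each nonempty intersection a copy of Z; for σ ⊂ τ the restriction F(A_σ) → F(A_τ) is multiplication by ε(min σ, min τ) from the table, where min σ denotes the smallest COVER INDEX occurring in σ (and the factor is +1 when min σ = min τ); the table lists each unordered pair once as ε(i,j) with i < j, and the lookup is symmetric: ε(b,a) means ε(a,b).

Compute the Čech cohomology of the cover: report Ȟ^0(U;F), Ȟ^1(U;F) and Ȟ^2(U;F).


nerve simplices:
  A12={p1,p8,p33} A13={p8,p23,p32} A14={p5,p15,p32} A15={p4,p14,p15} A16={p4,p31,p33} A23={p8,p11,p25} A24={p3,p28,p36} A25={p22,p25,p36} A26={p3,p6,p33} A34={p10,p26,p32} A35={p25,p27,p35} A36={p12,p26,p35} A45={p15,p30,p36} A46={p3,p7,p26} A56={p4,p17,p35}
  A123={p8} A126={p33} A134={p32} A145={p15} A156={p4} A235={p25} A245={p36} A246={p3} A346={p26} A356={p35}
C dims 6,15,10; δ0: rk 6, SNF 1^5·2; δ1: rk 9, SNF 1^9
degree 0: 6−6−0 = 0 → Ȟ^0 ≅ 0
degree 1: 15−9−6 = 0 plus torsion [2] → Ȟ^1 ≅ Z/2
degree 2: 10−0−9 = 1 → Ȟ^2 ≅ Z

Ȟ^0(U;F) ≅ 0, Ȟ^1(U;F) ≅ Z/2 and Ȟ^2(U;F) ≅ Z


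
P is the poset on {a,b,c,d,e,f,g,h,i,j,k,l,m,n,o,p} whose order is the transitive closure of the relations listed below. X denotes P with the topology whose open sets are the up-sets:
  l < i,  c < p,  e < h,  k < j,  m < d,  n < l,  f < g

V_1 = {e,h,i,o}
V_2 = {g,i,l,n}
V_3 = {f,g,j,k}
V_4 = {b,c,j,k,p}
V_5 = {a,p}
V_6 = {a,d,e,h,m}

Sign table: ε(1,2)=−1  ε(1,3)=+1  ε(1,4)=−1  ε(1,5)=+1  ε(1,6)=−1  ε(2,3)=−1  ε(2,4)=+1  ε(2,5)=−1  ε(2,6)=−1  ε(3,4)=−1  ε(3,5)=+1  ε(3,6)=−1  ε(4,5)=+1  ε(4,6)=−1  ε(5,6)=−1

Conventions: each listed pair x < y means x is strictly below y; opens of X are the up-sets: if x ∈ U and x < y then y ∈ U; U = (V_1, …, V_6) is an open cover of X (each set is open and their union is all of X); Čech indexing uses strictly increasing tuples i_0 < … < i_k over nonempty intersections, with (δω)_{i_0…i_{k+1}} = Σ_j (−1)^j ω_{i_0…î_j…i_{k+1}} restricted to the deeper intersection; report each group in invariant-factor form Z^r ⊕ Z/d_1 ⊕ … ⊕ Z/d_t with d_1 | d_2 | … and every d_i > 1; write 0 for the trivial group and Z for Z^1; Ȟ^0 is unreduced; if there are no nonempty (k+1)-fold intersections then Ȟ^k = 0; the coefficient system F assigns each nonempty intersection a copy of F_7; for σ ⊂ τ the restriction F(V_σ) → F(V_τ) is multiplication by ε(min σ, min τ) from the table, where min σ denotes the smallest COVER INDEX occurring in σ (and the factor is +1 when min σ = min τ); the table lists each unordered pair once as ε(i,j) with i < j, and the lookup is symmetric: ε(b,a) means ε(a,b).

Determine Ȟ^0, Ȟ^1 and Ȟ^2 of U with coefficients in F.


Ȟ^0(U;F) ≅ 0; Ȟ^1(U;F) ≅ 0; Ȟ^2(U;F) ≅ 0

intersection data:
  V12={i} V16={e,h} V23={g} V34={j,k} V45={p} V56={a}
C dims 6,6; δ0: rk_F7 6
Ȟ^0 = (6 − 6) − 0 = 0, so Ȟ^0 ≅ 0
Ȟ^1 = (6 − 0) − 6 = 0, so Ȟ^1 ≅ 0
Ȟ^2 = (0 − 0) − 0 = 0, so Ȟ^2 ≅ 0


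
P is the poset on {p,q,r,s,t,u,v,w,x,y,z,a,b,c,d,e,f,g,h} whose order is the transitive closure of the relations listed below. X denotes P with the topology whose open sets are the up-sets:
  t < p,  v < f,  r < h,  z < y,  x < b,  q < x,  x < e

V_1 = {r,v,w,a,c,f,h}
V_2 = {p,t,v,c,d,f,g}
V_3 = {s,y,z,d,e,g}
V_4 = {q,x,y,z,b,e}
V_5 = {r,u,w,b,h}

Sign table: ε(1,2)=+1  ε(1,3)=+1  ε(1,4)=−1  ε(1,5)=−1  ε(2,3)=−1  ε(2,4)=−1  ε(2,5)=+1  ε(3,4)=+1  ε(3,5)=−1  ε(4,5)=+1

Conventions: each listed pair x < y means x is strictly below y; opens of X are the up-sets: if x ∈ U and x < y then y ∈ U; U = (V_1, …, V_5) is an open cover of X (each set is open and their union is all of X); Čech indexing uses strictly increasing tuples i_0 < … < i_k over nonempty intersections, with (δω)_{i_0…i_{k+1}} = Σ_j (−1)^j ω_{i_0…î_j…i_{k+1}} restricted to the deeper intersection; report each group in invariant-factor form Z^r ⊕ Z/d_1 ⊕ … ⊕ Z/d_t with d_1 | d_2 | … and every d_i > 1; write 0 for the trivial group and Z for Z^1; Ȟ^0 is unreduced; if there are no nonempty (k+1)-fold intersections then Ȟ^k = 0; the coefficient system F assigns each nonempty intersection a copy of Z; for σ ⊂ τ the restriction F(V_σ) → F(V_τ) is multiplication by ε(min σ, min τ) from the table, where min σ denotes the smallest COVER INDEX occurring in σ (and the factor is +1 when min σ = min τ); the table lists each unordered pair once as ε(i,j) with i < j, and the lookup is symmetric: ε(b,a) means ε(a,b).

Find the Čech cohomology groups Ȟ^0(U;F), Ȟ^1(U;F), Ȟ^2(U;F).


intersection data:
  V12={v,c,f} V15={r,w,h} V23={d,g} V34={y,z,e} V45={b}
C dims 5,5; δ0: rk 4, SNF 1^4
Ȟ^0 = (5 − 4) − 0 = 1, so Ȟ^0 ≅ Z
Ȟ^1 = (5 − 0) − 4 = 1, so Ȟ^1 ≅ Z
Ȟ^2 = (0 − 0) − 0 = 0, so Ȟ^2 ≅ 0

Ȟ^0 ≅ Z, Ȟ^1 ≅ Z, Ȟ^2 ≅ 0


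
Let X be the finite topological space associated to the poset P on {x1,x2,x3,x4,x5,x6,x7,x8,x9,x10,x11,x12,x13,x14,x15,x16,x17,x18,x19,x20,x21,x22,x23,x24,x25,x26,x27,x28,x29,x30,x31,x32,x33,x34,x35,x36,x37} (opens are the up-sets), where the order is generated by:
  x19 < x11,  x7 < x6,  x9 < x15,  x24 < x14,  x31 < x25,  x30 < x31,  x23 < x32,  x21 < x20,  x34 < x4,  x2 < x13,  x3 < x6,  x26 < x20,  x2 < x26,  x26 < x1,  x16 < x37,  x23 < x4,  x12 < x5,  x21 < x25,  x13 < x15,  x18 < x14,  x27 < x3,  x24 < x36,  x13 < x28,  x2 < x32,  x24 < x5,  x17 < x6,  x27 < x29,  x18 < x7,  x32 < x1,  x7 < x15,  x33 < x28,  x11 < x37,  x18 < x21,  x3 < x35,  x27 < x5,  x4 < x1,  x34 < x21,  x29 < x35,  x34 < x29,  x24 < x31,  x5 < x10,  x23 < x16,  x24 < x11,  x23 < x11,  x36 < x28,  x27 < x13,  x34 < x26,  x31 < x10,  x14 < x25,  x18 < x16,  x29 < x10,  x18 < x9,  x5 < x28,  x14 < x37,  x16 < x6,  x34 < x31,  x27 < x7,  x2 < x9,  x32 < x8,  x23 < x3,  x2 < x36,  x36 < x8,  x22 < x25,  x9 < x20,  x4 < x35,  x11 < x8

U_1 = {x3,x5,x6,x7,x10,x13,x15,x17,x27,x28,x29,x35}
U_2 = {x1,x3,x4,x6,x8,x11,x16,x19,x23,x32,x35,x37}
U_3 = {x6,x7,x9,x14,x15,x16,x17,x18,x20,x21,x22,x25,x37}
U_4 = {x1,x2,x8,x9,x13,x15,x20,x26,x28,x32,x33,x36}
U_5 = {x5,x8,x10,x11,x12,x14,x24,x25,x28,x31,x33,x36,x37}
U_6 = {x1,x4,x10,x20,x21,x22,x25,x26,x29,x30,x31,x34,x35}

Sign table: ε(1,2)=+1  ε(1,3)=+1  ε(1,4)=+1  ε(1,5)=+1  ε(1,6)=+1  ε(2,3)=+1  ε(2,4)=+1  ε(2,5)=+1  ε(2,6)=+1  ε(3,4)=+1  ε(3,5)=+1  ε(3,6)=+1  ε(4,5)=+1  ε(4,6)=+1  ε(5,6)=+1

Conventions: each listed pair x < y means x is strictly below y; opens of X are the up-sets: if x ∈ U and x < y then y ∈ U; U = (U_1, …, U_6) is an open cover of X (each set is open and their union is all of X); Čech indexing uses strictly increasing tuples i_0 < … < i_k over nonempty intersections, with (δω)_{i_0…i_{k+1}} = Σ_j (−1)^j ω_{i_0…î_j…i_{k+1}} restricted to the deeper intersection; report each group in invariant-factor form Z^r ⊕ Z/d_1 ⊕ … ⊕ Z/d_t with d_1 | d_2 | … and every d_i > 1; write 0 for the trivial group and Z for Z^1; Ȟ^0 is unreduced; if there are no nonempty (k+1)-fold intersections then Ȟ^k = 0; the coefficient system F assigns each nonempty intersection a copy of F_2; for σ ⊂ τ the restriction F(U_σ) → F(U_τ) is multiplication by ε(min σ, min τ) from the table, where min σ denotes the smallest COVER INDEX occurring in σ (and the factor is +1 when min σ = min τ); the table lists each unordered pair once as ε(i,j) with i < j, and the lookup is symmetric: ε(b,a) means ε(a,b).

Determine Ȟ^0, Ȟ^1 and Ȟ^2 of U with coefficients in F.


cover nerve:
  U12={x3,x6,x35} U13={x6,x7,x15,x17} U14={x13,x15,x28} U15={x5,x10,x28} U16={x10,x29,x35} U23={x6,x16,x37} U24={x1,x8,x32} U25={x8,x11,x37} U26={x1,x4,x35} U34={x9,x15,x20} U35={x14,x25,x37} U36={x20,x21,x22,x25} U45={x8,x28,x33,x36} U46={x1,x20,x26} U56={x10,x25,x31}
  U123={x6} U126={x35} U134={x15} U145={x28} U156={x10} U235={x37} U245={x8} U246={x1} U346={x20} U356={x25}
C dims 6,15,10; δ0: rk_F2 5; δ1: rk_F2 9
Ȟ^0: (6−5)−0=1 ⇒ Z/2
Ȟ^1: (15−9)−5=1 ⇒ Z/2
Ȟ^2: (10−0)−9=1 ⇒ Z/2

Ȟ^0(U;F) ≅ Z/2; Ȟ^1(U;F) ≅ Z/2; Ȟ^2(U;F) ≅ Z/2


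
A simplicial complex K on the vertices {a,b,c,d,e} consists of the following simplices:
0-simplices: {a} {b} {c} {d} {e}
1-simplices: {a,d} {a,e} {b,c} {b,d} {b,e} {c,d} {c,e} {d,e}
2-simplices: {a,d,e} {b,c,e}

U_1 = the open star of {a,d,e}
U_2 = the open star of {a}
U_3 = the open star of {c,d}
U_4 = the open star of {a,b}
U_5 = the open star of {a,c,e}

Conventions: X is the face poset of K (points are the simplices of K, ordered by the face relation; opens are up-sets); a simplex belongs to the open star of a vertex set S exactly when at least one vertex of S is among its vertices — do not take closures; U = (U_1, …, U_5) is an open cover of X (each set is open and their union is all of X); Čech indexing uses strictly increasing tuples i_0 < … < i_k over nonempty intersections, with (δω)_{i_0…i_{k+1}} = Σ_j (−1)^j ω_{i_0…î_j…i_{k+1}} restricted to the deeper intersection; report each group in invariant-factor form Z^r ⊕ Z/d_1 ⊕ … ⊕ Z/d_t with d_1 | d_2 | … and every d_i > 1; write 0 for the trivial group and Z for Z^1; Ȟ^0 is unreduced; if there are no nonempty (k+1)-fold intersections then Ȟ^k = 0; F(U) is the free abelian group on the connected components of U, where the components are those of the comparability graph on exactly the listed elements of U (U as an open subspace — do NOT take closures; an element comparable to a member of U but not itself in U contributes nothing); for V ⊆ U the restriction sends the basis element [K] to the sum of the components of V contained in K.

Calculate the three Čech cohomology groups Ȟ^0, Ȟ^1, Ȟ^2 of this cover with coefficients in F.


nerve of the cover:
  U1={{a},{d},{e},{a,d},{a,e},{b,d},{b,e},{c,d},{c,e},{d,e},{a,d,e},{b,c,e}} U2={{a},{a,d},{a,e},{a,d,e}} U3={{c},{d},{a,d},{b,c},{b,d},{c,d},{c,e},{d,e},{a,d,e},{b,c,e}} U4={{a},{b},{a,d},{a,e},{b,c},{b,d},{b,e},{a,d,e},{b,c,e}} U5={{a},{c},{e},{a,d},{a,e},{b,c},{b,e},{c,d},{c,e},{d,e},{a,d,e},{b,c,e}}
  U12={{a},{a,d},{a,e},{a,d,e}} U13={{d},{a,d},{b,d},{c,d},{c,e},{d,e},{a,d,e},{b,c,e}} U14={{a},{a,d},{a,e},{b,d},{b,e},{a,d,e},{b,c,e}} U15={{a},{e},{a,d},{a,e},{b,e},{c,d},{c,e},{d,e},{a,d,e},{b,c,e}} U23={{a,d},{a,d,e}} U24={{a},{a,d},{a,e},{a,d,e}} U25={{a},{a,d},{a,e},{a,d,e}} U34={{a,d},{b,c},{b,d},{a,d,e},{b,c,e}} U35={{c},{a,d},{b,c},{c,d},{c,e},{d,e},{a,d,e},{b,c,e}} U45={{a},{a,d},{a,e},{b,c},{b,e},{a,d,e},{b,c,e}}
  U123={{a,d},{a,d,e}} U124={{a},{a,d},{a,e},{a,d,e}} U125={{a},{a,d},{a,e},{a,d,e}} U134={{a,d},{b,d},{a,d,e},{b,c,e}} U135={{a,d},{c,d},{c,e},{d,e},{a,d,e},{b,c,e}} U145={{a},{a,d},{a,e},{b,e},{a,d,e},{b,c,e}} U234={{a,d},{a,d,e}} U235={{a,d},{a,d,e}} U245={{a},{a,d},{a,e},{a,d,e}} U345={{a,d},{b,c},{a,d,e},{b,c,e}}
  U1234={{a,d},{a,d,e}} U1235={{a,d},{a,d,e}} U1245={{a},{a,d},{a,e},{a,d,e}} U1345={{a,d},{a,d,e},{b,c,e}} U2345={{a,d},{a,d,e}}
  U12345={{a,d},{a,d,e}}
components per intersection:
  U1: {{a},{d},{e},{a,d},{a,e},{b,d},{b,e},{c,d},{c,e},{d,e},{a,d,e},{b,c,e}}
  U2: {{a},{a,d},{a,e},{a,d,e}}
  U3: {{c},{d},{a,d},{b,c},{b,d},{c,d},{c,e},{d,e},{a,d,e},{b,c,e}}
  U4: {{a},{a,d},{a,e},{a,d,e}} {{b},{b,c},{b,d},{b,e},{b,c,e}}
  U5: {{a},{c},{e},{a,d},{a,e},{b,c},{b,e},{c,d},{c,e},{d,e},{a,d,e},{b,c,e}}
  U12: {{a},{a,d},{a,e},{a,d,e}}
  U13: {{d},{a,d},{b,d},{c,d},{d,e},{a,d,e}} {{c,e},{b,c,e}}
  U14: {{a},{a,d},{a,e},{a,d,e}} {{b,d}} {{b,e},{b,c,e}}
  U15: {{a},{e},{a,d},{a,e},{b,e},{c,e},{d,e},{a,d,e},{b,c,e}} {{c,d}}
  U23: {{a,d},{a,d,e}}
  U24: {{a},{a,d},{a,e},{a,d,e}}
  U25: {{a},{a,d},{a,e},{a,d,e}}
  U34: {{a,d},{a,d,e}} {{b,c},{b,c,e}} {{b,d}}
  U35: {{c},{b,c},{c,d},{c,e},{b,c,e}} {{a,d},{d,e},{a,d,e}}
  U45: {{a},{a,d},{a,e},{a,d,e}} {{b,c},{b,e},{b,c,e}}
  U123: {{a,d},{a,d,e}}
  U124: {{a},{a,d},{a,e},{a,d,e}}
  U125: {{a},{a,d},{a,e},{a,d,e}}
  U134: {{a,d},{a,d,e}} {{b,d}} {{b,c,e}}
  U135: {{a,d},{d,e},{a,d,e}} {{c,d}} {{c,e},{b,c,e}}
  U145: {{a},{a,d},{a,e},{a,d,e}} {{b,e},{b,c,e}}
  U234: {{a,d},{a,d,e}}
  U235: {{a,d},{a,d,e}}
  U245: {{a},{a,d},{a,e},{a,d,e}}
  U345: {{a,d},{a,d,e}} {{b,c},{b,c,e}}
  U1234: {{a,d},{a,d,e}}
  U1235: {{a,d},{a,d,e}}
  U1245: {{a},{a,d},{a,e},{a,d,e}}
  U1345: {{a,d},{a,d,e}} {{b,c,e}}
  U2345: {{a,d},{a,d,e}}
  U12345: {{a,d},{a,d,e}}
C dims 6,18,16,6; δ0: rk 5, SNF 1^5; δ1: rk 11, SNF 1^11; δ2: rk 5, SNF 1^5
Ȟ^0 = (6 − 5) − 0 = 1, so Ȟ^0 ≅ Z
Ȟ^1 = (18 − 11) − 5 = 2, so Ȟ^1 ≅ Z^2
Ȟ^2 = (16 − 5) − 11 = 0, so Ȟ^2 ≅ 0

Ȟ^0(U;F) ≅ Z,  Ȟ^1(U;F) ≅ Z^2,  Ȟ^2(U;F) ≅ 0


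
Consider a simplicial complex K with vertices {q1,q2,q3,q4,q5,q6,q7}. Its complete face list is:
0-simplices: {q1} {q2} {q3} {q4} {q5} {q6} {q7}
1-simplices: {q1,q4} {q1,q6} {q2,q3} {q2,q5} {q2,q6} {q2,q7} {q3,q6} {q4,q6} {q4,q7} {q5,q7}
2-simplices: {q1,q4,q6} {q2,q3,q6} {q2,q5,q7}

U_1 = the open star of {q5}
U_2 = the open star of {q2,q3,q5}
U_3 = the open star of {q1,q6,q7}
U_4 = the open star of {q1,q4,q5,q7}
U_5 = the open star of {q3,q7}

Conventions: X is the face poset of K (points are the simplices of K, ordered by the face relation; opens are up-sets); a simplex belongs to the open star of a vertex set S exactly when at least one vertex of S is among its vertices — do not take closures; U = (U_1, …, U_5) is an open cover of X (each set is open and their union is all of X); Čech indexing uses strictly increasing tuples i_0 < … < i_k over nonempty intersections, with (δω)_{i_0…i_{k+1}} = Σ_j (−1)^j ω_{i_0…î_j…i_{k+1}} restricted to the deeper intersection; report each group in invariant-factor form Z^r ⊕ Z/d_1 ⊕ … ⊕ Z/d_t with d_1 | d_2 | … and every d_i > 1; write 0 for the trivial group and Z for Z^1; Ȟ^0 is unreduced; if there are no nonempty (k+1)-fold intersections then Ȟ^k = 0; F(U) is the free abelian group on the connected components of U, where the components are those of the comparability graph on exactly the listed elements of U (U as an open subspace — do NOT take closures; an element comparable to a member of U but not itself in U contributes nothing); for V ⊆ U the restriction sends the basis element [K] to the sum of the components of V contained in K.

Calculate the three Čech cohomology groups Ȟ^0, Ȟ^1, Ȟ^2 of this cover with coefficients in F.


nerve simplices:
  U1={{q5},{q2,q5},{q5,q7},{q2,q5,q7}} U2={{q2},{q3},{q5},{q2,q3},{q2,q5},{q2,q6},{q2,q7},{q3,q6},{q5,q7},{q2,q3,q6},{q2,q5,q7}} U3={{q1},{q6},{q7},{q1,q4},{q1,q6},{q2,q6},{q2,q7},{q3,q6},{q4,q6},{q4,q7},{q5,q7},{q1,q4,q6},{q2,q3,q6},{q2,q5,q7}} U4={{q1},{q4},{q5},{q7},{q1,q4},{q1,q6},{q2,q5},{q2,q7},{q4,q6},{q4,q7},{q5,q7},{q1,q4,q6},{q2,q5,q7}} U5={{q3},{q7},{q2,q3},{q2,q7},{q3,q6},{q4,q7},{q5,q7},{q2,q3,q6},{q2,q5,q7}}
  U12={{q5},{q2,q5},{q5,q7},{q2,q5,q7}} U13={{q5,q7},{q2,q5,q7}} U14={{q5},{q2,q5},{q5,q7},{q2,q5,q7}} U15={{q5,q7},{q2,q5,q7}} U23={{q2,q6},{q2,q7},{q3,q6},{q5,q7},{q2,q3,q6},{q2,q5,q7}} U24={{q5},{q2,q5},{q2,q7},{q5,q7},{q2,q5,q7}} U25={{q3},{q2,q3},{q2,q7},{q3,q6},{q5,q7},{q2,q3,q6},{q2,q5,q7}} U34={{q1},{q7},{q1,q4},{q1,q6},{q2,q7},{q4,q6},{q4,q7},{q5,q7},{q1,q4,q6},{q2,q5,q7}} U35={{q7},{q2,q7},{q3,q6},{q4,q7},{q5,q7},{q2,q3,q6},{q2,q5,q7}} U45={{q7},{q2,q7},{q4,q7},{q5,q7},{q2,q5,q7}}
  U123={{q5,q7},{q2,q5,q7}} U124={{q5},{q2,q5},{q5,q7},{q2,q5,q7}} U125={{q5,q7},{q2,q5,q7}} U134={{q5,q7},{q2,q5,q7}} U135={{q5,q7},{q2,q5,q7}} U145={{q5,q7},{q2,q5,q7}} U234={{q2,q7},{q5,q7},{q2,q5,q7}} U235={{q2,q7},{q3,q6},{q5,q7},{q2,q3,q6},{q2,q5,q7}} U245={{q2,q7},{q5,q7},{q2,q5,q7}} U345={{q7},{q2,q7},{q4,q7},{q5,q7},{q2,q5,q7}}
  U1234={{q5,q7},{q2,q5,q7}} U1235={{q5,q7},{q2,q5,q7}} U1245={{q5,q7},{q2,q5,q7}} U1345={{q5,q7},{q2,q5,q7}} U2345={{q2,q7},{q5,q7},{q2,q5,q7}}
  U12345={{q5,q7},{q2,q5,q7}}
components per intersection:
  U1: {{q5},{q2,q5},{q5,q7},{q2,q5,q7}}
  U2: {{q2},{q3},{q5},{q2,q3},{q2,q5},{q2,q6},{q2,q7},{q3,q6},{q5,q7},{q2,q3,q6},{q2,q5,q7}}
  U3: {{q1},{q6},{q1,q4},{q1,q6},{q2,q6},{q3,q6},{q4,q6},{q1,q4,q6},{q2,q3,q6}} {{q7},{q2,q7},{q4,q7},{q5,q7},{q2,q5,q7}}
  U4: {{q1},{q4},{q5},{q7},{q1,q4},{q1,q6},{q2,q5},{q2,q7},{q4,q6},{q4,q7},{q5,q7},{q1,q4,q6},{q2,q5,q7}}
  U5: {{q3},{q2,q3},{q3,q6},{q2,q3,q6}} {{q7},{q2,q7},{q4,q7},{q5,q7},{q2,q5,q7}}
  U12: {{q5},{q2,q5},{q5,q7},{q2,q5,q7}}
  U13: {{q5,q7},{q2,q5,q7}}
  U14: {{q5},{q2,q5},{q5,q7},{q2,q5,q7}}
  U15: {{q5,q7},{q2,q5,q7}}
  U23: {{q2,q6},{q3,q6},{q2,q3,q6}} {{q2,q7},{q5,q7},{q2,q5,q7}}
  U24: {{q5},{q2,q5},{q2,q7},{q5,q7},{q2,q5,q7}}
  U25: {{q3},{q2,q3},{q3,q6},{q2,q3,q6}} {{q2,q7},{q5,q7},{q2,q5,q7}}
  U34: {{q1},{q1,q4},{q1,q6},{q4,q6},{q1,q4,q6}} {{q7},{q2,q7},{q4,q7},{q5,q7},{q2,q5,q7}}
  U35: {{q7},{q2,q7},{q4,q7},{q5,q7},{q2,q5,q7}} {{q3,q6},{q2,q3,q6}}
  U45: {{q7},{q2,q7},{q4,q7},{q5,q7},{q2,q5,q7}}
  U123: {{q5,q7},{q2,q5,q7}}
  U124: {{q5},{q2,q5},{q5,q7},{q2,q5,q7}}
  U125: {{q5,q7},{q2,q5,q7}}
  U134: {{q5,q7},{q2,q5,q7}}
  U135: {{q5,q7},{q2,q5,q7}}
  U145: {{q5,q7},{q2,q5,q7}}
  U234: {{q2,q7},{q5,q7},{q2,q5,q7}}
  U235: {{q2,q7},{q5,q7},{q2,q5,q7}} {{q3,q6},{q2,q3,q6}}
  U245: {{q2,q7},{q5,q7},{q2,q5,q7}}
  U345: {{q7},{q2,q7},{q4,q7},{q5,q7},{q2,q5,q7}}
  U1234: {{q5,q7},{q2,q5,q7}}
  U1235: {{q5,q7},{q2,q5,q7}}
  U1245: {{q5,q7},{q2,q5,q7}}
  U1345: {{q5,q7},{q2,q5,q7}}
  U2345: {{q2,q7},{q5,q7},{q2,q5,q7}}
  U12345: {{q5,q7},{q2,q5,q7}}
C dims 7,14,11,5; δ0: rk 6, SNF 1^6; δ1: rk 7, SNF 1^7; δ2: rk 4, SNF 1^4
degree 0: 7−6−0 = 1 → Ȟ^0 ≅ Z
degree 1: 14−7−6 = 1 → Ȟ^1 ≅ Z
degree 2: 11−4−7 = 0 → Ȟ^2 ≅ 0

Ȟ^0 ≅ Z, Ȟ^1 ≅ Z and Ȟ^2 ≅ 0


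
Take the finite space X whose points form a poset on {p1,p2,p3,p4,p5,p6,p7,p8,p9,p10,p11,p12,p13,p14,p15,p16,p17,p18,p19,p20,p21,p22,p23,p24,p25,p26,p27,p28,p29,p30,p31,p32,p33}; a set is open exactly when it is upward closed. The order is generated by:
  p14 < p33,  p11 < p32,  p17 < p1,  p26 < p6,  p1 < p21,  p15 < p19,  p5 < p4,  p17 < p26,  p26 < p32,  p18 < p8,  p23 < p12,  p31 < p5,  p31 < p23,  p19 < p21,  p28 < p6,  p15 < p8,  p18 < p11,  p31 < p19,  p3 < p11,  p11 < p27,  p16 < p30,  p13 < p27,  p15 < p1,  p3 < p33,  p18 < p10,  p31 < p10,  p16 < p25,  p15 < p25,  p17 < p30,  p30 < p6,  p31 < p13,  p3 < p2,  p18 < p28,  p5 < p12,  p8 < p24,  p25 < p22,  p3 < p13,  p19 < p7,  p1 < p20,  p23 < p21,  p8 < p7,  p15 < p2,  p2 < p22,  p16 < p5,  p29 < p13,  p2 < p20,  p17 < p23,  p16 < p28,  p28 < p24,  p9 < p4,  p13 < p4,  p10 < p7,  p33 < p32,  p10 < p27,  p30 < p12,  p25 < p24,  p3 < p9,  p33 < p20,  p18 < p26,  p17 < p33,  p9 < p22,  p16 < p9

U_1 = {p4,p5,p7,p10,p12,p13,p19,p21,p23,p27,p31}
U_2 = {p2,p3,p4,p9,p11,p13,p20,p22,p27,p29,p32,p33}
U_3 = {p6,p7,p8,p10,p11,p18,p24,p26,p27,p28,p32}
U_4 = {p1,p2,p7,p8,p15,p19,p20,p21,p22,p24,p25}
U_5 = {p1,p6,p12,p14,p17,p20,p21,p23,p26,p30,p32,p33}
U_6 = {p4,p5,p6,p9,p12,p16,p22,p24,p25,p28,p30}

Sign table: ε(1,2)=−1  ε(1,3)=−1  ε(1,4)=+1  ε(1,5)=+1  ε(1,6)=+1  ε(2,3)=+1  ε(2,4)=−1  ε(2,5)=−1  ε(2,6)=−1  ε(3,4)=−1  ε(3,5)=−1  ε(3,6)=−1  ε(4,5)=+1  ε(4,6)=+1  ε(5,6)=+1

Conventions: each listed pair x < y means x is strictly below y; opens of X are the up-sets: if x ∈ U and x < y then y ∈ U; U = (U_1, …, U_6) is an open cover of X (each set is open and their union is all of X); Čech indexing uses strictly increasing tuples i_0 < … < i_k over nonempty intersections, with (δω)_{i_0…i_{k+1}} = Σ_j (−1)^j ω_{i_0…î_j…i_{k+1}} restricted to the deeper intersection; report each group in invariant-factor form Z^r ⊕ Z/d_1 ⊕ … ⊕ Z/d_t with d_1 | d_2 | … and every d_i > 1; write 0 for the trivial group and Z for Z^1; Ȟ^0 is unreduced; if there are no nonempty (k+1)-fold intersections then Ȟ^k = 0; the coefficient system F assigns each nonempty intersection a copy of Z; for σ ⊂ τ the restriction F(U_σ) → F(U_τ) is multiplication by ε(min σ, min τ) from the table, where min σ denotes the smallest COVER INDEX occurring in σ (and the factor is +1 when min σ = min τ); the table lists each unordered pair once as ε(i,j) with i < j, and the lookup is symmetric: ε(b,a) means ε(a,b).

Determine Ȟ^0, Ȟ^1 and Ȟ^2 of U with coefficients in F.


nonempty intersections:
  U12={p4,p13,p27} U13={p7,p10,p27} U14={p7,p19,p21} U15={p12,p21,p23} U16={p4,p5,p12} U23={p11,p27,p32} U24={p2,p20,p22} U25={p20,p32,p33} U26={p4,p9,p22} U34={p7,p8,p24} U35={p6,p26,p32} U36={p6,p24,p28} U45={p1,p20,p21} U46={p22,p24,p25} U56={p6,p12,p30}
  U123={p27} U126={p4} U134={p7} U145={p21} U156={p12} U235={p32} U245={p20} U246={p22} U346={p24} U356={p6}
C dims 6,15,10; δ0: rk 5, SNF 1^5; δ1: rk 10, SNF 1^9·2
Ȟ^0: (6−5)−0=1 ⇒ Z
Ȟ^1: (15−10)−5=0 ⇒ 0
Ȟ^2: (10−0)−10=0 plus torsion [2] ⇒ Z/2

Ȟ^0 ≅ Z, Ȟ^1 ≅ 0 and Ȟ^2 ≅ Z/2


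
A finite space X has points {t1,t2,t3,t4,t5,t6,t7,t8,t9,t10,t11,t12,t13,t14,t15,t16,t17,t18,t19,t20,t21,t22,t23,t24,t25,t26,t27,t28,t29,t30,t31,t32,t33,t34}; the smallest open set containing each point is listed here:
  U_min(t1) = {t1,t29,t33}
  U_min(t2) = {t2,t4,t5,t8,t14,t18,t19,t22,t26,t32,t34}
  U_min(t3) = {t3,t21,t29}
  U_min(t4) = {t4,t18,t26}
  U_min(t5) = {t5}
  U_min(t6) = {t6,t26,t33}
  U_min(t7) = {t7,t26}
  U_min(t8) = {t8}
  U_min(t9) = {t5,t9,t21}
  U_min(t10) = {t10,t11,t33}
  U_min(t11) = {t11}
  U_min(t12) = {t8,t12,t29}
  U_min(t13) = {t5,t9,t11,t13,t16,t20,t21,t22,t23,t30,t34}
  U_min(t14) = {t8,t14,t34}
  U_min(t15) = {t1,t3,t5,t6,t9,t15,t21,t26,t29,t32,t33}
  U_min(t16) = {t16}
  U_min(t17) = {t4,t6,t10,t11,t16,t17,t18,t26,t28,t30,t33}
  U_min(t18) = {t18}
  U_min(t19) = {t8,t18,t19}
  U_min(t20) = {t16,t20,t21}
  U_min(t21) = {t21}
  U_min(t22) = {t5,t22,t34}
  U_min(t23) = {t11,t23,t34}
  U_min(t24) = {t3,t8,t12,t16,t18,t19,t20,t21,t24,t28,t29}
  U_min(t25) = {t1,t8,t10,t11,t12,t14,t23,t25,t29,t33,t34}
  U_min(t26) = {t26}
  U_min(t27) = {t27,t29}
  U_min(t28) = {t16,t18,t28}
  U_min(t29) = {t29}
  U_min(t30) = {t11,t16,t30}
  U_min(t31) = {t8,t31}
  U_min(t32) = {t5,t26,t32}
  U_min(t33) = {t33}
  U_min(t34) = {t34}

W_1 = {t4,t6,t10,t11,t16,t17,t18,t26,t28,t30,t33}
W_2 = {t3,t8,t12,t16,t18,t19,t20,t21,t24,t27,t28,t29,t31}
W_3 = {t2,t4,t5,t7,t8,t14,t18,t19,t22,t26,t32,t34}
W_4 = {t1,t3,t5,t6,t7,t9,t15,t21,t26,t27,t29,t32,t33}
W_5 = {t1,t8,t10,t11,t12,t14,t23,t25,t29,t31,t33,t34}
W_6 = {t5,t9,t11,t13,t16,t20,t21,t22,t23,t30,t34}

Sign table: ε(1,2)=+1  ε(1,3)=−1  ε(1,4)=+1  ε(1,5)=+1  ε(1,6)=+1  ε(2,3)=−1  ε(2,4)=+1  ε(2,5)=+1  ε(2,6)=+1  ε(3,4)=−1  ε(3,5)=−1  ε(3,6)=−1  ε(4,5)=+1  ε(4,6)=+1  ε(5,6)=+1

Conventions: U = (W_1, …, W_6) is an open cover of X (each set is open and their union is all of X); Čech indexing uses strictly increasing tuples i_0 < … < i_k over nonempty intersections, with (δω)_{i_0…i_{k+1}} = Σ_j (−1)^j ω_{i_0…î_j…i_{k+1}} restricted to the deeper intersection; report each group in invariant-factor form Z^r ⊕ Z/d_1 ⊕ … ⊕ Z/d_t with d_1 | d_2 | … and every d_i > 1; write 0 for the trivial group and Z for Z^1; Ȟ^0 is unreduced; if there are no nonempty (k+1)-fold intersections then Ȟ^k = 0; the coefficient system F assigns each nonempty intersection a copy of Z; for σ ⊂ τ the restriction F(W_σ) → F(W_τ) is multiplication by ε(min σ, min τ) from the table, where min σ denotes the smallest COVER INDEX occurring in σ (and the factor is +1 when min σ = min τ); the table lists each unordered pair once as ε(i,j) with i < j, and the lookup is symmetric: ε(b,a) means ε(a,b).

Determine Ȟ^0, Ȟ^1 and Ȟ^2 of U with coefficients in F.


Ȟ^0 ≅ Z; Ȟ^1 ≅ 0; Ȟ^2 ≅ Z/2

nonempty overlaps:
  W12={t16,t18,t28} W13={t4,t18,t26} W14={t6,t26,t33} W15={t10,t11,t33} W16={t11,t16,t30} W23={t8,t18,t19} W24={t3,t21,t27,t29} W25={t8,t12,t29,t31} W26={t16,t20,t21} W34={t5,t7,t26,t32} W35={t8,t14,t34} W36={t5,t22,t34} W45={t1,t29,t33} W46={t5,t9,t21} W56={t11,t23,t34}
  W123={t18} W126={t16} W134={t26} W145={t33} W156={t11} W235={t8} W245={t29} W246={t21} W346={t5} W356={t34}
C dims 6,15,10; δ0: rk 5, SNF 1^5; δ1: rk 10, SNF 1^9·2
degree 0: 6−5−0 = 1 → Ȟ^0 ≅ Z
degree 1: 15−10−5 = 0 → Ȟ^1 ≅ 0
degree 2: 10−0−10 = 0 plus torsion [2] → Ȟ^2 ≅ Z/2


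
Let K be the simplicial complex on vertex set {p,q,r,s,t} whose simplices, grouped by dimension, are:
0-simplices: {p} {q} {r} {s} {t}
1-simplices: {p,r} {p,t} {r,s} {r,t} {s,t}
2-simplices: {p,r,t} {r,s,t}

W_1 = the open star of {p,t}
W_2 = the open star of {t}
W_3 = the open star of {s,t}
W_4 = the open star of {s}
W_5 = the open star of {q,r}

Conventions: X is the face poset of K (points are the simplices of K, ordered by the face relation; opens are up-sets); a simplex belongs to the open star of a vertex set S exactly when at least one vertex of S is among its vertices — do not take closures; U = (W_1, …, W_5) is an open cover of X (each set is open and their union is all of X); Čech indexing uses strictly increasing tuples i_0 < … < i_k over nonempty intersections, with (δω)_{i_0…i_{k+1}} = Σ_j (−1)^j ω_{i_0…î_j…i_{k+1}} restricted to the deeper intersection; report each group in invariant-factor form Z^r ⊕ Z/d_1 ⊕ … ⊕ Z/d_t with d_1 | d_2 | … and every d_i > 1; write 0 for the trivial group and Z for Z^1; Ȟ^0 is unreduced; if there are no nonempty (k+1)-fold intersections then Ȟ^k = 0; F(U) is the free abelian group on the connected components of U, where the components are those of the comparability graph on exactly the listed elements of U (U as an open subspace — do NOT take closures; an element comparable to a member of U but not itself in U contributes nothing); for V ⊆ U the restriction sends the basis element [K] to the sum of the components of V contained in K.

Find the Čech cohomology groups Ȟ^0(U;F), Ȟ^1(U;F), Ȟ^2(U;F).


intersection data:
  W1={{p},{t},{p,r},{p,t},{r,t},{s,t},{p,r,t},{r,s,t}} W2={{t},{p,t},{r,t},{s,t},{p,r,t},{r,s,t}} W3={{s},{t},{p,t},{r,s},{r,t},{s,t},{p,r,t},{r,s,t}} W4={{s},{r,s},{s,t},{r,s,t}} W5={{q},{r},{p,r},{r,s},{r,t},{p,r,t},{r,s,t}}
  W12={{t},{p,t},{r,t},{s,t},{p,r,t},{r,s,t}} W13={{t},{p,t},{r,t},{s,t},{p,r,t},{r,s,t}} W14={{s,t},{r,s,t}} W15={{p,r},{r,t},{p,r,t},{r,s,t}} W23={{t},{p,t},{r,t},{s,t},{p,r,t},{r,s,t}} W24={{s,t},{r,s,t}} W25={{r,t},{p,r,t},{r,s,t}} W34={{s},{r,s},{s,t},{r,s,t}} W35={{r,s},{r,t},{p,r,t},{r,s,t}} W45={{r,s},{r,s,t}}
  W123={{t},{p,t},{r,t},{s,t},{p,r,t},{r,s,t}} W124={{s,t},{r,s,t}} W125={{r,t},{p,r,t},{r,s,t}} W134={{s,t},{r,s,t}} W135={{r,t},{p,r,t},{r,s,t}} W145={{r,s,t}} W234={{s,t},{r,s,t}} W235={{r,t},{p,r,t},{r,s,t}} W245={{r,s,t}} W345={{r,s},{r,s,t}}
  W1234={{s,t},{r,s,t}} W1235={{r,t},{p,r,t},{r,s,t}} W1245={{r,s,t}} W1345={{r,s,t}} W2345={{r,s,t}}
  W12345={{r,s,t}}
components per intersection:
  W1: {{p},{t},{p,r},{p,t},{r,t},{s,t},{p,r,t},{r,s,t}}
  W2: {{t},{p,t},{r,t},{s,t},{p,r,t},{r,s,t}}
  W3: {{s},{t},{p,t},{r,s},{r,t},{s,t},{p,r,t},{r,s,t}}
  W4: {{s},{r,s},{s,t},{r,s,t}}
  W5: {{q}} {{r},{p,r},{r,s},{r,t},{p,r,t},{r,s,t}}
  W12: {{t},{p,t},{r,t},{s,t},{p,r,t},{r,s,t}}
  W13: {{t},{p,t},{r,t},{s,t},{p,r,t},{r,s,t}}
  W14: {{s,t},{r,s,t}}
  W15: {{p,r},{r,t},{p,r,t},{r,s,t}}
  W23: {{t},{p,t},{r,t},{s,t},{p,r,t},{r,s,t}}
  W24: {{s,t},{r,s,t}}
  W25: {{r,t},{p,r,t},{r,s,t}}
  W34: {{s},{r,s},{s,t},{r,s,t}}
  W35: {{r,s},{r,t},{p,r,t},{r,s,t}}
  W45: {{r,s},{r,s,t}}
  W123: {{t},{p,t},{r,t},{s,t},{p,r,t},{r,s,t}}
  W124: {{s,t},{r,s,t}}
  W125: {{r,t},{p,r,t},{r,s,t}}
  W134: {{s,t},{r,s,t}}
  W135: {{r,t},{p,r,t},{r,s,t}}
  W145: {{r,s,t}}
  W234: {{s,t},{r,s,t}}
  W235: {{r,t},{p,r,t},{r,s,t}}
  W245: {{r,s,t}}
  W345: {{r,s},{r,s,t}}
  W1234: {{s,t},{r,s,t}}
  W1235: {{r,t},{p,r,t},{r,s,t}}
  W1245: {{r,s,t}}
  W1345: {{r,s,t}}
  W2345: {{r,s,t}}
  W12345: {{r,s,t}}
C dims 6,10,10,5; δ0: rk 4, SNF 1^4; δ1: rk 6, SNF 1^6; δ2: rk 4, SNF 1^4
Ȟ^0 = (6 − 4) − 0 = 2, so Ȟ^0 ≅ Z^2
Ȟ^1 = (10 − 6) − 4 = 0, so Ȟ^1 ≅ 0
Ȟ^2 = (10 − 4) − 6 = 0, so Ȟ^2 ≅ 0

Ȟ^0(U;F) ≅ Z^2; Ȟ^1(U;F) ≅ 0; Ȟ^2(U;F) ≅ 0


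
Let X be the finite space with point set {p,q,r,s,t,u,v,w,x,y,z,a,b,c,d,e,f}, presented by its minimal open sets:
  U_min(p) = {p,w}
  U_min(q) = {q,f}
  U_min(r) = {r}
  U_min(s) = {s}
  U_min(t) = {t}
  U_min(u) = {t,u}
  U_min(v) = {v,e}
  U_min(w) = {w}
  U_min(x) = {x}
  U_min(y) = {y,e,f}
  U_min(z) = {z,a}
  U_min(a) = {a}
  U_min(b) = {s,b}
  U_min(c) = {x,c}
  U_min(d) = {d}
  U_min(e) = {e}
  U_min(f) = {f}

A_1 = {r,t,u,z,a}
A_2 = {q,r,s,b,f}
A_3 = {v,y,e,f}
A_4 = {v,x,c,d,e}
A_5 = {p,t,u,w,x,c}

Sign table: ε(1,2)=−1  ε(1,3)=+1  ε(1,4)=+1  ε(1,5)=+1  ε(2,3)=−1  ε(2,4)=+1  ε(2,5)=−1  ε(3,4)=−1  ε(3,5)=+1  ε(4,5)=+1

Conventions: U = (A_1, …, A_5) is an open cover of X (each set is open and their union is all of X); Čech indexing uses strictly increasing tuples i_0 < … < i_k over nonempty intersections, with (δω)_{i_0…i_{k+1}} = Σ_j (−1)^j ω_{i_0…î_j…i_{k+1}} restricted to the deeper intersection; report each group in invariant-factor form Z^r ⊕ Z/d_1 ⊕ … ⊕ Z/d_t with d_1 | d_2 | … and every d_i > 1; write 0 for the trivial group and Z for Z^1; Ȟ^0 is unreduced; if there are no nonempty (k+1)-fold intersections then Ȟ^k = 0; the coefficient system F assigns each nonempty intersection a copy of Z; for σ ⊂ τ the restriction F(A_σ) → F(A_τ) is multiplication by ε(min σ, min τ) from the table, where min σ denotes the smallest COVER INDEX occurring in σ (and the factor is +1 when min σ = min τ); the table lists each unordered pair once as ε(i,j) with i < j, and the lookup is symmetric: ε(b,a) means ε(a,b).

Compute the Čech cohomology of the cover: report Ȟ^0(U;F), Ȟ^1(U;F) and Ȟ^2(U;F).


Ȟ^0 ≅ 0, Ȟ^1 ≅ Z/2 and Ȟ^2 ≅ 0

cover nerve:
  A12={r} A15={t,u} A23={f} A34={v,e} A45={x,c}
C dims 5,5; δ0: rk 5, SNF 1^4·2
Ȟ^0: (5−5)−0=0 ⇒ 0
Ȟ^1: (5−0)−5=0 plus torsion [2] ⇒ Z/2
Ȟ^2: (0−0)−0=0 ⇒ 0


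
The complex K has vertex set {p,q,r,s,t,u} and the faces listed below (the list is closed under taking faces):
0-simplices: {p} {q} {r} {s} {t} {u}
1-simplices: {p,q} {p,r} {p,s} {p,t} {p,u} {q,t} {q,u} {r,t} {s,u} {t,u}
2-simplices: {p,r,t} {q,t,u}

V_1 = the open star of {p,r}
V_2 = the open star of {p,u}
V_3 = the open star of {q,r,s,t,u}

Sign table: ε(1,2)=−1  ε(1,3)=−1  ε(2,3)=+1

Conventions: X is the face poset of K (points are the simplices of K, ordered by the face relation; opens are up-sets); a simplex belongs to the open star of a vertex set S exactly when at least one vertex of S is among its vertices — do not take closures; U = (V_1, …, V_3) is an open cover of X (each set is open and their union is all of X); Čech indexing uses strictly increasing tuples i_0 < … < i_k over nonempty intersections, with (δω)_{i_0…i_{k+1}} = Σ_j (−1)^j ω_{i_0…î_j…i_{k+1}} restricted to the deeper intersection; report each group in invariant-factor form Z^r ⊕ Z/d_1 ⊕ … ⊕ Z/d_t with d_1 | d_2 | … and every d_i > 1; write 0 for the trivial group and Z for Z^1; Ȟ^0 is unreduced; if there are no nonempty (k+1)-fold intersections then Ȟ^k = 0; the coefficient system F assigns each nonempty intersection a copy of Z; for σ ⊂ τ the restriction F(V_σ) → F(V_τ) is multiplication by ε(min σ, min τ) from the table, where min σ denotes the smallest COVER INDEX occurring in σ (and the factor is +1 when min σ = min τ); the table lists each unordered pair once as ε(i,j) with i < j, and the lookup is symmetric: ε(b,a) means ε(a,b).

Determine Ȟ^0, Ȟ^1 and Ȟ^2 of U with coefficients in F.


cover nerve:
  V1={{p},{r},{p,q},{p,r},{p,s},{p,t},{p,u},{r,t},{p,r,t}} V2={{p},{u},{p,q},{p,r},{p,s},{p,t},{p,u},{q,u},{s,u},{t,u},{p,r,t},{q,t,u}} V3={{q},{r},{s},{t},{u},{p,q},{p,r},{p,s},{p,t},{p,u},{q,t},{q,u},{r,t},{s,u},{t,u},{p,r,t},{q,t,u}}
  V12={{p},{p,q},{p,r},{p,s},{p,t},{p,u},{p,r,t}} V13={{r},{p,q},{p,r},{p,s},{p,t},{p,u},{r,t},{p,r,t}} V23={{u},{p,q},{p,r},{p,s},{p,t},{p,u},{q,u},{s,u},{t,u},{p,r,t},{q,t,u}}
  V123={{p,q},{p,r},{p,s},{p,t},{p,u},{p,r,t}}
C dims 3,3,1; δ0: rk 2, SNF 1^2; δ1: rk 1, SNF 1^1
Ȟ^0: (3−2)−0=1 ⇒ Z
Ȟ^1: (3−1)−2=0 ⇒ 0
Ȟ^2: (1−0)−1=0 ⇒ 0

Ȟ^0(U;F) ≅ Z, Ȟ^1(U;F) ≅ 0, Ȟ^2(U;F) ≅ 0


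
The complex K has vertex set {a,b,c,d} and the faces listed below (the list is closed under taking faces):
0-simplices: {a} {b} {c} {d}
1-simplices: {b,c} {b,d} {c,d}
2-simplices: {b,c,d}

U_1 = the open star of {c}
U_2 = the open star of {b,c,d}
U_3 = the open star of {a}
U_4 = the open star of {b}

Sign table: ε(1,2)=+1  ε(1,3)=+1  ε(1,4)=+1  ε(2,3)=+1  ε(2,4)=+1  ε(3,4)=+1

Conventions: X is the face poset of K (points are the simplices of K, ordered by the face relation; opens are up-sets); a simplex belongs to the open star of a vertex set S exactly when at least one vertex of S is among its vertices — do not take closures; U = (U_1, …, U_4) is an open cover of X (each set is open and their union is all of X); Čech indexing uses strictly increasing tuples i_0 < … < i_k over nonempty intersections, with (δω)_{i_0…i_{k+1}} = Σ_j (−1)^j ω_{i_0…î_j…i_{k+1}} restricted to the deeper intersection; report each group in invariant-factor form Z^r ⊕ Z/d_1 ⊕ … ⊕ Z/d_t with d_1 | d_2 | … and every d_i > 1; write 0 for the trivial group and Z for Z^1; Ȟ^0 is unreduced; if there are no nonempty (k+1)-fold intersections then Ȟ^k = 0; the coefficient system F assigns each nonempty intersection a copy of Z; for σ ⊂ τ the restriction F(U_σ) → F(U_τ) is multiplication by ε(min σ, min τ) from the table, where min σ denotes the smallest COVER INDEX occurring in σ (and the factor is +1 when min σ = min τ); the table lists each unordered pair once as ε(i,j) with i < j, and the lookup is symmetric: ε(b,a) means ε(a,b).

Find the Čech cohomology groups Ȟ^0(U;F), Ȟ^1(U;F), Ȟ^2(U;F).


nonempty overlaps:
  U1={{c},{b,c},{c,d},{b,c,d}} U2={{b},{c},{d},{b,c},{b,d},{c,d},{b,c,d}} U3={{a}} U4={{b},{b,c},{b,d},{b,c,d}}
  U12={{c},{b,c},{c,d},{b,c,d}} U14={{b,c},{b,c,d}} U24={{b},{b,c},{b,d},{b,c,d}}
  U124={{b,c},{b,c,d}}
C dims 4,3,1; δ0: rk 2, SNF 1^2; δ1: rk 1, SNF 1^1
degree 0: 4−2−0 = 2 → Ȟ^0 ≅ Z^2
degree 1: 3−1−2 = 0 → Ȟ^1 ≅ 0
degree 2: 1−0−1 = 0 → Ȟ^2 ≅ 0

Ȟ^0(U;F) ≅ Z^2, Ȟ^1(U;F) ≅ 0, Ȟ^2(U;F) ≅ 0


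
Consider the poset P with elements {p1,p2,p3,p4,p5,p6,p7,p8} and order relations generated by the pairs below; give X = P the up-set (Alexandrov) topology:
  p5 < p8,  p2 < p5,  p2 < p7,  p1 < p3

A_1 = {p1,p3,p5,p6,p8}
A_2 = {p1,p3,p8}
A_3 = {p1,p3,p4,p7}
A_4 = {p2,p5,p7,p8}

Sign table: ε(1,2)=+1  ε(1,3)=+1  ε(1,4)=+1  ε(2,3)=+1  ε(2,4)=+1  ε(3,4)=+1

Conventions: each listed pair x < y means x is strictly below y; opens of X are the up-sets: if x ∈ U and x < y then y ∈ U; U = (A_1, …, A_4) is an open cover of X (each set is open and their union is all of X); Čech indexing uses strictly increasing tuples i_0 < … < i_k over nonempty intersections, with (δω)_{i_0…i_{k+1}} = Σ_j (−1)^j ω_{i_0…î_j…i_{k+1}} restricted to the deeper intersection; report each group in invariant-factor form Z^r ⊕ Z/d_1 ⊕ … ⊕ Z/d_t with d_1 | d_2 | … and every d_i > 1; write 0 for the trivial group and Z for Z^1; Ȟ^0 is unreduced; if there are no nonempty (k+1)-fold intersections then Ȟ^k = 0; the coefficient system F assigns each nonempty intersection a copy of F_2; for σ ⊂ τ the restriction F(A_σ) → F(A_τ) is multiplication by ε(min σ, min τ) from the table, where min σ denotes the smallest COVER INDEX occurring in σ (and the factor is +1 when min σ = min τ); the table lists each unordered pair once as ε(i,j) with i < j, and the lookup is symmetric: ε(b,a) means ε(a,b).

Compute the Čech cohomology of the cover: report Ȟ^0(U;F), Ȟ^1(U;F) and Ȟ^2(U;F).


Ȟ^0 = Z/2, Ȟ^1 = Z/2 and Ȟ^2 = 0

nerve simplices:
  A12={p1,p3,p8} A13={p1,p3} A14={p5,p8} A23={p1,p3} A24={p8} A34={p7}
  A123={p1,p3} A124={p8}
C dims 4,6,2; δ0: rk_F2 3; δ1: rk_F2 2
degree 0: 4−3−0 = 1 → Ȟ^0 ≅ Z/2
degree 1: 6−2−3 = 1 → Ȟ^1 ≅ Z/2
degree 2: 2−0−2 = 0 → Ȟ^2 ≅ 0
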